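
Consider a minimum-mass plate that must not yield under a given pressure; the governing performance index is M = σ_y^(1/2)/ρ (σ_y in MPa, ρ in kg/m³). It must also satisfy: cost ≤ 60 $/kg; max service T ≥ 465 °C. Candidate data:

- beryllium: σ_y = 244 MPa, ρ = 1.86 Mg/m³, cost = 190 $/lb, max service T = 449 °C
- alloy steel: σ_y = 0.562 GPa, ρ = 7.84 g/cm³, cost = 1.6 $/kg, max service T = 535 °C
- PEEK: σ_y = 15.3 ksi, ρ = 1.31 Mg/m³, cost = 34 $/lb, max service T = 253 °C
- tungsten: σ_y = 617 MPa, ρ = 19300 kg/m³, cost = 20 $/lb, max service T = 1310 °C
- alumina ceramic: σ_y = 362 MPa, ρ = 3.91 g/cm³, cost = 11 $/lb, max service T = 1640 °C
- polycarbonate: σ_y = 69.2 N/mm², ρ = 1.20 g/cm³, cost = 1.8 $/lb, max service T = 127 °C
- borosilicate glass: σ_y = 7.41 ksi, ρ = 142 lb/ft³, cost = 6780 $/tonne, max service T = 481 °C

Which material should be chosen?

alumina ceramic

Screen on constraints: cost ≤ 60 $/kg; max service T ≥ 465 °C. Survivors: alloy steel, tungsten, alumina ceramic, borosilicate glass.
Convert each candidate to consistent units, then evaluate M:
  alloy steel: σ_y = 562.0 MPa, ρ = 7840 kg/m³
  tungsten: σ_y = 617.0 MPa, ρ = 19300 kg/m³
  alumina ceramic: σ_y = 362.0 MPa, ρ = 3910 kg/m³
  borosilicate glass: σ_y = 51.09 MPa, ρ = 2275 kg/m³
  alumina ceramic: M = 4.87×10⁻³
  borosilicate glass: M = 3.14×10⁻³
  alloy steel: M = 3.02×10⁻³
  tungsten: M = 1.29×10⁻³
Alumina ceramic has the largest M.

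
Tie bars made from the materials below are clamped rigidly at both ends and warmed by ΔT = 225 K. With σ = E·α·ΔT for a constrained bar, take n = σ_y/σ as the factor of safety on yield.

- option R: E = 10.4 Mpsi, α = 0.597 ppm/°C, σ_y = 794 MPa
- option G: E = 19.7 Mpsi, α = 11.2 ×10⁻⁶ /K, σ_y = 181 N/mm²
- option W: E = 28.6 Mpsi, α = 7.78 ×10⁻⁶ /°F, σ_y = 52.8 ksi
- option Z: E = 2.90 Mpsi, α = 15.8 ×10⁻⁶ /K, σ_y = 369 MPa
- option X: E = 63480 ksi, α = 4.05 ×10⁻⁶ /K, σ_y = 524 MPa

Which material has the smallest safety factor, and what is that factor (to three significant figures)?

With everything in SI (GPa, ×10⁻⁶/K, MPa):
  option R: E = 71.71, α = 0.597, σ_y = 794.0 → σ = 9.63 MPa, n = 82.4
  option G: E = 135.8, α = 11.2, σ_y = 181.0 → σ = 342 MPa, n = 0.529
  option W: E = 197.2, α = 14.0, σ_y = 364.0 → σ = 621 MPa, n = 0.586
  option Z: E = 19.99, α = 15.8, σ_y = 369.0 → σ = 71.1 MPa, n = 5.19
  option X: E = 437.7, α = 4.05, σ_y = 524.0 → σ = 399 MPa, n = 1.31
Option G has the lowest safety factor, n = 0.529.

option G, n = 0.529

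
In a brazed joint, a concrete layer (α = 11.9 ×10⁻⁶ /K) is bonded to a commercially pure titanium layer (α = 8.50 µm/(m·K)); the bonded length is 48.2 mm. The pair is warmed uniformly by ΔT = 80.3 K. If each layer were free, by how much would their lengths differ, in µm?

13.2 µm

Δα = |11.9 − 8.50|×10⁻⁶/K = 3.40×10⁻⁶/K.
ΔL_mismatch = Δα·L·ΔT = 3.40×10⁻⁶ × 48.2 mm × 80.3 K = 13.2 µm.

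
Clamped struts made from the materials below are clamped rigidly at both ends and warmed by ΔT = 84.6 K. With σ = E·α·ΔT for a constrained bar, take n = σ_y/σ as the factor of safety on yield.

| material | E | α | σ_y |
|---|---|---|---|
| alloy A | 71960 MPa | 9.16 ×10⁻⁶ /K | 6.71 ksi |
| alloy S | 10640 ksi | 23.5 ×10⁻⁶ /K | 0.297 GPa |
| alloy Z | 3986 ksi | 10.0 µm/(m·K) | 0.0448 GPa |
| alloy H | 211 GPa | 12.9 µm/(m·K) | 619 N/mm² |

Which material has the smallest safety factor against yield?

alloy A

In consistent units (E in GPa, α in ×10⁻⁶/K, σ_y in MPa):
  alloy A: E = 71.96, α = 9.16, σ_y = 46.26 → σ = 55.8 MPa, n = 0.830
  alloy S: E = 73.36, α = 23.5, σ_y = 297.0 → σ = 146 MPa, n = 2.04
  alloy Z: E = 27.48, α = 10.0, σ_y = 44.80 → σ = 23.3 MPa, n = 1.93
  alloy H: E = 211.0, α = 12.9, σ_y = 619.0 → σ = 230 MPa, n = 2.69
Smallest n: alloy A with n = 0.830.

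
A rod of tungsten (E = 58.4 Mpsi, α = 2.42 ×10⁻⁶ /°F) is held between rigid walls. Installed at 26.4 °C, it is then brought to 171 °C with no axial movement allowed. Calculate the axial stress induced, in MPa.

E = 58.4 Mpsi = 402.7 GPa.
α = 2.42×10⁻⁶/°F × 9/5 = 4.36×10⁻⁶/K.
ΔT = 144.6 K. Constrained thermal stress σ = E·α·ΔT = 402.7×10³ MPa × 4.36×10⁻⁶ × 144.6 = 254 MPa (compressive).

254 MPa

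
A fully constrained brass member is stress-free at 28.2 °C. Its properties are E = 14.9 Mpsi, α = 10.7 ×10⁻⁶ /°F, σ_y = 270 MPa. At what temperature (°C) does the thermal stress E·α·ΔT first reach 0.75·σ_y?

131 °C

E = 14.9 Mpsi = 102.7 GPa.
α = 10.7×10⁻⁶/°F × 9/5 = 19.3×10⁻⁶/K.
E·α·ΔT = 202.5 MPa ⇒ ΔT = 202.5 / (102.7×10³ × 19.3×10⁻⁶) = 102.3 K.
T = 28.2 + 102.3 = 130.5 °C.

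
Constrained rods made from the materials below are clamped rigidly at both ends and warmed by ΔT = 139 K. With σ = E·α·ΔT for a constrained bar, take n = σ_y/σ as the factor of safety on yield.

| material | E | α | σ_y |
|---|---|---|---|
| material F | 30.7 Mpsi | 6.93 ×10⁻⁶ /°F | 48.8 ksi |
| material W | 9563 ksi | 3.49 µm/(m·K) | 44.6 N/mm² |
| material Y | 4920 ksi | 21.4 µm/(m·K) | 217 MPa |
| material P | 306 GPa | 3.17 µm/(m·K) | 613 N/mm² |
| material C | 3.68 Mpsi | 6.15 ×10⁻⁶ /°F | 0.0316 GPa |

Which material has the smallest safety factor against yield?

material C

In consistent units (E in GPa, α in ×10⁻⁶/K, σ_y in MPa):
  material F: E = 211.7, α = 12.5, σ_y = 336.5 → σ = 367 MPa, n = 0.917
  material W: E = 65.93, α = 3.49, σ_y = 44.60 → σ = 32.0 MPa, n = 1.39
  material Y: E = 33.92, α = 21.4, σ_y = 217.0 → σ = 101 MPa, n = 2.15
  material P: E = 306.0, α = 3.17, σ_y = 613.0 → σ = 135 MPa, n = 4.55
  material C: E = 25.37, α = 11.1, σ_y = 31.60 → σ = 39.0 MPa, n = 0.809
The minimum is material C at n = 0.809.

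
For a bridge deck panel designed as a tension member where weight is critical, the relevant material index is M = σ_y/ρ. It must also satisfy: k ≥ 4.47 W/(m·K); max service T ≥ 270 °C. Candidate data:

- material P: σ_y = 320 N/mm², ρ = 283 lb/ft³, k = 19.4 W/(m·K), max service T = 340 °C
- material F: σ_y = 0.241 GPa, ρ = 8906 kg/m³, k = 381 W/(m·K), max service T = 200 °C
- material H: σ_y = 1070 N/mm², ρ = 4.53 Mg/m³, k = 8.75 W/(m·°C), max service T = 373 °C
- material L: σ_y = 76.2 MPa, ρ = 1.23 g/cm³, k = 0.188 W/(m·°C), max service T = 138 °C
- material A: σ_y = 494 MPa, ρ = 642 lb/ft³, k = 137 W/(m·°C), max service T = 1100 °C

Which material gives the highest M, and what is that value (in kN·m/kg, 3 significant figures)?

Screen on constraints: k ≥ 4.47 W/(m·K); max service T ≥ 270 °C. Survivors: material P, material H, material A.
Normalizing units and computing the index:
  material P: σ_y = 320.0 MPa, ρ = 4533 kg/m³
  material H: σ_y = 1070 MPa, ρ = 4530 kg/m³
  material A: σ_y = 494.0 MPa, ρ = 10280 kg/m³
  material H: M = 236 kN·m/kg
  material P: M = 70.6 kN·m/kg
  material A: M = 48.0 kN·m/kg
Material H ranks first.

material H, M = 236 kN·m/kg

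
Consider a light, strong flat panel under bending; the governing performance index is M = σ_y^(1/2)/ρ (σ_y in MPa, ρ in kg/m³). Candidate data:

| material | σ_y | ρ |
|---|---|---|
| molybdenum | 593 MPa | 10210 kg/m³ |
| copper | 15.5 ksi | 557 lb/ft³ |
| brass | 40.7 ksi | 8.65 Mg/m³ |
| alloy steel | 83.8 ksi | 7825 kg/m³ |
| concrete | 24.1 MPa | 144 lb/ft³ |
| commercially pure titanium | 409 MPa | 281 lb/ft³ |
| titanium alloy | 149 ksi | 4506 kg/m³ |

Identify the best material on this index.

titanium alloy

Putting every candidate on a common basis:
  molybdenum: σ_y = 593.0 MPa, ρ = 10210 kg/m³
  copper: σ_y = 106.9 MPa, ρ = 8922 kg/m³
  brass: σ_y = 280.6 MPa, ρ = 8650 kg/m³
  alloy steel: σ_y = 577.8 MPa, ρ = 7825 kg/m³
  concrete: σ_y = 24.10 MPa, ρ = 2307 kg/m³
  commercially pure titanium: σ_y = 409.0 MPa, ρ = 4501 kg/m³
  titanium alloy: σ_y = 1027 MPa, ρ = 4506 kg/m³
  titanium alloy: M = 7.11×10⁻³
  commercially pure titanium: M = 4.49×10⁻³
  alloy steel: M = 3.07×10⁻³
  molybdenum: M = 2.39×10⁻³
  concrete: M = 2.13×10⁻³
  brass: M = 1.94×10⁻³
  copper: M = 1.16×10⁻³
Highest index: titanium alloy.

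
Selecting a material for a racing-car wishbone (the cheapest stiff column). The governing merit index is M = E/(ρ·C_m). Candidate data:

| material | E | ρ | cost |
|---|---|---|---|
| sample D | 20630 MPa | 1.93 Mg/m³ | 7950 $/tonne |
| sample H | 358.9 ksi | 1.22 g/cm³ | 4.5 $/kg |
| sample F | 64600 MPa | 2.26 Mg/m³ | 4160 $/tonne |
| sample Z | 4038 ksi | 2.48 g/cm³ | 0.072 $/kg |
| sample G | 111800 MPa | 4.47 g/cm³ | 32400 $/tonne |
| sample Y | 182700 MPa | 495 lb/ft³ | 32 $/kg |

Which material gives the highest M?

sample Z

Putting every candidate on a common basis:
  sample D: E = 20.63 GPa, ρ = 1930 kg/m³, cost = 7.950 $/kg
  sample H: E = 2.475 GPa, ρ = 1220 kg/m³, cost = 4.500 $/kg
  sample F: E = 64.60 GPa, ρ = 2260 kg/m³, cost = 4.160 $/kg
  sample Z: E = 27.84 GPa, ρ = 2480 kg/m³, cost = 0.07200 $/kg
  sample G: E = 111.8 GPa, ρ = 4470 kg/m³, cost = 32.40 $/kg
  sample Y: E = 182.7 GPa, ρ = 7929 kg/m³, cost = 32.00 $/kg
  sample Z: M = 156 MN·m per $
  sample F: M = 6.87 MN·m per $
  sample D: M = 1.34 MN·m per $
  sample G: M = 0.772 MN·m per $
  sample Y: M = 0.720 MN·m per $
  sample H: M = 0.451 MN·m per $
Sample Z has the largest M.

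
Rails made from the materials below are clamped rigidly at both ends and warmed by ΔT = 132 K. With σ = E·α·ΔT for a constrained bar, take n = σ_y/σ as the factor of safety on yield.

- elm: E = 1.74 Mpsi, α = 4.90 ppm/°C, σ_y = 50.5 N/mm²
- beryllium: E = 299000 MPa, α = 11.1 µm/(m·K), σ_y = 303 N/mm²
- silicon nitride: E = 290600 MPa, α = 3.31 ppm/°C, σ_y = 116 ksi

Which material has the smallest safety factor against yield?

With everything in SI (GPa, ×10⁻⁶/K, MPa):
  elm: E = 12.00, α = 4.90, σ_y = 50.50 → σ = 7.76 MPa, n = 6.51
  beryllium: E = 299.0, α = 11.1, σ_y = 303.0 → σ = 438 MPa, n = 0.692
  silicon nitride: E = 290.6, α = 3.31, σ_y = 799.8 → σ = 127 MPa, n = 6.30
Smallest n: beryllium with n = 0.692.

beryllium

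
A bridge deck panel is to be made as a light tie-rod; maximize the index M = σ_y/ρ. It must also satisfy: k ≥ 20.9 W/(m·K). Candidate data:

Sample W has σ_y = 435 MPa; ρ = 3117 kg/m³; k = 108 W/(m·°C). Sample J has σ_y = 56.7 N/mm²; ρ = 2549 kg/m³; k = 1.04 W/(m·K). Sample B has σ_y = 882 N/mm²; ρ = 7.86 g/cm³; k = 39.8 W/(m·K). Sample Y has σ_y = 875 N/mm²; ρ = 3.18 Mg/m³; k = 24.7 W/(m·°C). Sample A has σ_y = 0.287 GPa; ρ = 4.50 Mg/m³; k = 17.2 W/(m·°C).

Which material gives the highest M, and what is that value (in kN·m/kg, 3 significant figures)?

Screen on constraints: k ≥ 20.9 W/(m·K). Survivors: sample W, sample B, sample Y.
After converting to SI:
  sample W: σ_y = 435.0 MPa, ρ = 3117 kg/m³
  sample B: σ_y = 882.0 MPa, ρ = 7860 kg/m³
  sample Y: σ_y = 875.0 MPa, ρ = 3180 kg/m³
  sample Y: M = 275 kN·m/kg
  sample W: M = 140 kN·m/kg
  sample B: M = 112 kN·m/kg
The maximum is for sample Y.

sample Y, M = 275 kN·m/kg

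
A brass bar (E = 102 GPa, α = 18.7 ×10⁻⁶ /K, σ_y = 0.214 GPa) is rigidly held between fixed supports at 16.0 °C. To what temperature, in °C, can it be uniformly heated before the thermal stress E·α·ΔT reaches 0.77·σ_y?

102 °C

σ_y = 0.214 GPa = 214.0 MPa.
E·α·ΔT = 164.8 MPa ⇒ ΔT = 164.8 / (102.0×10³ × 18.7×10⁻⁶) = 86.39 K.
T = 16.0 + 86.39 = 102.4 °C.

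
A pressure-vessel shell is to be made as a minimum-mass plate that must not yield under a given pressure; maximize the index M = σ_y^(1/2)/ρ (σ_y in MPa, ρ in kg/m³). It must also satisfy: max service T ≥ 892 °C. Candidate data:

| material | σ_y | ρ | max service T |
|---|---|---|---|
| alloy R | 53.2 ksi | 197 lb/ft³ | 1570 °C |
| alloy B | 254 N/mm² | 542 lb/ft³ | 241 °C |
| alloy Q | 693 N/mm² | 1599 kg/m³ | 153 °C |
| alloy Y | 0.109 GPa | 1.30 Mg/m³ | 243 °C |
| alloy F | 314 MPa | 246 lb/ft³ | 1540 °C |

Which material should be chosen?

Screen on constraints: max service T ≥ 892 °C. Survivors: alloy R, alloy F.
Convert each candidate to consistent units, then evaluate M:
  alloy R: σ_y = 366.8 MPa, ρ = 3156 kg/m³
  alloy F: σ_y = 314.0 MPa, ρ = 3941 kg/m³
  alloy R: M = 6.07×10⁻³
  alloy F: M = 4.50×10⁻³
The maximum is for alloy R.

alloy R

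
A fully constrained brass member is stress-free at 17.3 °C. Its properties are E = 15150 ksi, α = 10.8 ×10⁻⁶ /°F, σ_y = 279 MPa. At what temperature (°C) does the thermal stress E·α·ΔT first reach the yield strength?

E = 15150 ksi = 104.5 GPa.
α = 10.8×10⁻⁶/°F × 9/5 = 19.4×10⁻⁶/K.
E·α·ΔT = 279.0 MPa ⇒ ΔT = 279.0 / (104.5×10³ × 19.4×10⁻⁶) = 137.4 K.
T = 17.3 + 137.4 = 154.7 °C.

155 °C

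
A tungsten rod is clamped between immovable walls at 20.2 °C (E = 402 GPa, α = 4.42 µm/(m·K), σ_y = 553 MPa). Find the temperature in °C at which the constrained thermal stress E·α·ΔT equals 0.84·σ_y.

E·α·ΔT = 464.5 MPa ⇒ ΔT = 464.5 / (402.0×10³ × 4.42×10⁻⁶) = 261.4 K.
T = 20.2 + 261.4 = 281.6 °C.

282 °C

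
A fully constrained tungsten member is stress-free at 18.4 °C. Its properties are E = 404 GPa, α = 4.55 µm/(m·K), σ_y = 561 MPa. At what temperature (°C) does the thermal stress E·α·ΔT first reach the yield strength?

E·α·ΔT = 561.0 MPa ⇒ ΔT = 561.0 / (404.0×10³ × 4.55×10⁻⁶) = 305.2 K.
T = 18.4 + 305.2 = 323.6 °C.

324 °C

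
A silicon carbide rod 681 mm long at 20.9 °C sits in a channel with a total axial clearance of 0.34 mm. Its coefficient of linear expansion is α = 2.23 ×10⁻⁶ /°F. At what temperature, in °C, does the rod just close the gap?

145 °C

α = 2.23×10⁻⁶/°F × 9/5 = 4.01×10⁻⁶/K.
α·L₀·ΔT = 0.34 mm ⇒ ΔT = 0.34 / (4.01×10⁻⁶ × 681.0) = 124.4 K.
T = 20.9 + 124.4 = 145.3 °C.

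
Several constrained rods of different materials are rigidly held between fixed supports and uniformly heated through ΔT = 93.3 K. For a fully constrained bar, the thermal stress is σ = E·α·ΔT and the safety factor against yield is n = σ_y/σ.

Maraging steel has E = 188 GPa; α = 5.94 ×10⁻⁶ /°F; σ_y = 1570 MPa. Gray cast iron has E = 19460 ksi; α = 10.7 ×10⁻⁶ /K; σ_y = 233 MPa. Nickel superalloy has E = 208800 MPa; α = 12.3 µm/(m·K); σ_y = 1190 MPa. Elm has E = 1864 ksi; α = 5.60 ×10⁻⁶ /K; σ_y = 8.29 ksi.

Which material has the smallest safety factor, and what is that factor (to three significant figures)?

gray cast iron, n = 1.74

Per material, after unit conversion:
  maraging steel: E = 188.0, α = 10.7, σ_y = 1570 → σ = 188 MPa, n = 8.37
  gray cast iron: E = 134.2, α = 10.7, σ_y = 233.0 → σ = 134 MPa, n = 1.74
  nickel superalloy: E = 208.8, α = 12.3, σ_y = 1190 → σ = 240 MPa, n = 4.97
  elm: E = 12.85, α = 5.60, σ_y = 57.16 → σ = 6.71 MPa, n = 8.51
Smallest n: gray cast iron with n = 1.74.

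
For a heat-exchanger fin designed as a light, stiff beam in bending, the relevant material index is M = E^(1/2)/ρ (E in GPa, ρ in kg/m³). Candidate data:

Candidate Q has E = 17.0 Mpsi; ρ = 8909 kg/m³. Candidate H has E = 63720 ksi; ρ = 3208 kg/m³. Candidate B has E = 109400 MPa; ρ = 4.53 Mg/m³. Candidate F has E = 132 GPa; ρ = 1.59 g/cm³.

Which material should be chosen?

Convert each candidate to consistent units, then evaluate M:
  candidate Q: E = 117.2 GPa, ρ = 8909 kg/m³
  candidate H: E = 439.3 GPa, ρ = 3208 kg/m³
  candidate B: E = 109.4 GPa, ρ = 4530 kg/m³
  candidate F: E = 132.0 GPa, ρ = 1590 kg/m³
  candidate F: M = 7.23×10⁻³
  candidate H: M = 6.53×10⁻³
  candidate B: M = 2.31×10⁻³
  candidate Q: M = 1.22×10⁻³
Candidate F has the largest M.

candidate F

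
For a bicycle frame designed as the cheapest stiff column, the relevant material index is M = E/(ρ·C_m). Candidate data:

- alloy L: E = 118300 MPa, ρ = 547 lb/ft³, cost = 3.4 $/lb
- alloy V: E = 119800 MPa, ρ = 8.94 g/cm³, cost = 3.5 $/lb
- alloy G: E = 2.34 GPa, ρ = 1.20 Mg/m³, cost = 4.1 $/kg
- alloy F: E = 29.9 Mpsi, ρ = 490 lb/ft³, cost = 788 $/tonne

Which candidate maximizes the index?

After converting to SI:
  alloy L: E = 118.3 GPa, ρ = 8762 kg/m³, cost = 7.496 $/kg
  alloy V: E = 119.8 GPa, ρ = 8940 kg/m³, cost = 7.716 $/kg
  alloy G: E = 2.340 GPa, ρ = 1200 kg/m³, cost = 4.100 $/kg
  alloy F: E = 206.2 GPa, ρ = 7849 kg/m³, cost = 0.7880 $/kg
  alloy F: M = 33.3 MN·m per $
  alloy L: M = 1.80 MN·m per $
  alloy V: M = 1.74 MN·m per $
  alloy G: M = 0.476 MN·m per $
The maximum is for alloy F.

alloy F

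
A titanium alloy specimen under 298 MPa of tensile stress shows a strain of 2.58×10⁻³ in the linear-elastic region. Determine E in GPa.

E = σ/ε = 298 MPa / 2.58×10⁻³ = 115500 MPa = 116 GPa.

116 GPa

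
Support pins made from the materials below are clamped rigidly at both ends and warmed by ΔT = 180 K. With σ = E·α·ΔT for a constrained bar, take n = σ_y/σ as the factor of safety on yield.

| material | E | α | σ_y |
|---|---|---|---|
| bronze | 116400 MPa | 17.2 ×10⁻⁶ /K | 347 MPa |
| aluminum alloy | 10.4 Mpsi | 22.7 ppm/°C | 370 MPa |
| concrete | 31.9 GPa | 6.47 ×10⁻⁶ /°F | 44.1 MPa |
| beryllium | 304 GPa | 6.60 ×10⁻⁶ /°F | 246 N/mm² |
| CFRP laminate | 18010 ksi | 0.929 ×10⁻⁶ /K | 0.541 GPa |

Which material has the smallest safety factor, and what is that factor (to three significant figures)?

Per material, after unit conversion:
  bronze: E = 116.4, α = 17.2, σ_y = 347.0 → σ = 360 MPa, n = 0.963
  aluminum alloy: E = 71.71, α = 22.7, σ_y = 370.0 → σ = 293 MPa, n = 1.26
  concrete: E = 31.90, α = 11.6, σ_y = 44.10 → σ = 66.9 MPa, n = 0.659
  beryllium: E = 304.0, α = 11.9, σ_y = 246.0 → σ = 650 MPa, n = 0.378
  CFRP laminate: E = 124.2, α = 0.929, σ_y = 541.0 → σ = 20.8 MPa, n = 26.1
Smallest n: beryllium with n = 0.378.

beryllium, n = 0.378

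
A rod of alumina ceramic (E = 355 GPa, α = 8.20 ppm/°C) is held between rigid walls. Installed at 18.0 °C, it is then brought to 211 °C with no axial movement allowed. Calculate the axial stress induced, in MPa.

ΔT = 193.0 K. Constrained thermal stress σ = E·α·ΔT = 355.0×10³ MPa × 8.20×10⁻⁶ × 193.0 = 562 MPa (compressive).

562 MPa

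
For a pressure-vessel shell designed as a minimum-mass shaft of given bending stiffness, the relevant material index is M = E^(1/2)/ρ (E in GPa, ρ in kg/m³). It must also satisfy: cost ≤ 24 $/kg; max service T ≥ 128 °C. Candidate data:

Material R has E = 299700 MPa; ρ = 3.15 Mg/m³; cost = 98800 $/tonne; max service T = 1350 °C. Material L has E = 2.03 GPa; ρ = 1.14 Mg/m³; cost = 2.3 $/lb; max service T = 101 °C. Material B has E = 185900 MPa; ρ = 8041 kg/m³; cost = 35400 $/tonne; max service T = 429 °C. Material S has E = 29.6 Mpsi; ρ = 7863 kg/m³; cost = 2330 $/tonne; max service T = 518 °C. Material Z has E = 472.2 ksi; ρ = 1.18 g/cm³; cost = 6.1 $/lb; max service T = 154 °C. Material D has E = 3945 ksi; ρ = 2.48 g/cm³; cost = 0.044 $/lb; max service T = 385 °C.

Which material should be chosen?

material D

Screen on constraints: cost ≤ 24 $/kg; max service T ≥ 128 °C. Survivors: material S, material Z, material D.
Putting every candidate on a common basis:
  material S: E = 204.1 GPa, ρ = 7863 kg/m³
  material Z: E = 3.256 GPa, ρ = 1180 kg/m³
  material D: E = 27.20 GPa, ρ = 2480 kg/m³
  material D: M = 2.10×10⁻³
  material S: M = 1.82×10⁻³
  material Z: M = 1.53×10⁻³
Highest index: material D.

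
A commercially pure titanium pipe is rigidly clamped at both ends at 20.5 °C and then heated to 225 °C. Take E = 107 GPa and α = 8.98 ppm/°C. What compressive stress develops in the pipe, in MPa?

ΔT = 204.5 K. Constrained thermal stress σ = E·α·ΔT = 107.0×10³ MPa × 8.98×10⁻⁶ × 204.5 = 196 MPa (compressive).

196 MPa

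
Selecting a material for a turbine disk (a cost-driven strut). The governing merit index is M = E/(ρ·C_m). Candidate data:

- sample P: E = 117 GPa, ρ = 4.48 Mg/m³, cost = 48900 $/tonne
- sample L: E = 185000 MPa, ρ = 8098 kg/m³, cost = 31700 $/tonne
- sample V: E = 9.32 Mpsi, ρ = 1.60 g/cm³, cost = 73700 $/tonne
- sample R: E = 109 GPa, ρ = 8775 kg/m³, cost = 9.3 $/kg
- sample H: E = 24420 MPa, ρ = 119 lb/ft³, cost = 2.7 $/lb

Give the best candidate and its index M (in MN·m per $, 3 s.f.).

sample H, M = 2.15 MN·m per $

After converting to SI:
  sample P: E = 117.0 GPa, ρ = 4480 kg/m³, cost = 48.90 $/kg
  sample L: E = 185.0 GPa, ρ = 8098 kg/m³, cost = 31.70 $/kg
  sample V: E = 64.26 GPa, ρ = 1600 kg/m³, cost = 73.70 $/kg
  sample R: E = 109.0 GPa, ρ = 8775 kg/m³, cost = 9.300 $/kg
  sample H: E = 24.42 GPa, ρ = 1906 kg/m³, cost = 5.952 $/kg
  sample H: M = 2.15 MN·m per $
  sample R: M = 1.34 MN·m per $
  sample L: M = 0.721 MN·m per $
  sample V: M = 0.545 MN·m per $
  sample P: M = 0.534 MN·m per $
Sample H has the largest M.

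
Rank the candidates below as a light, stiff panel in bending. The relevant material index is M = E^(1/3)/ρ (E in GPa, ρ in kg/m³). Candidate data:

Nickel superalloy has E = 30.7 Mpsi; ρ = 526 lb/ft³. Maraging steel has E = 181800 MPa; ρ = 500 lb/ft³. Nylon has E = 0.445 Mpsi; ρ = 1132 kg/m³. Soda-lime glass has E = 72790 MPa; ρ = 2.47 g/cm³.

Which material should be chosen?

Normalizing units and computing the index:
  nickel superalloy: E = 211.7 GPa, ρ = 8426 kg/m³
  maraging steel: E = 181.8 GPa, ρ = 8009 kg/m³
  nylon: E = 3.068 GPa, ρ = 1132 kg/m³
  soda-lime glass: E = 72.79 GPa, ρ = 2470 kg/m³
  soda-lime glass: M = 1.69×10⁻³
  nylon: M = 1.28×10⁻³
  nickel superalloy: M = 0.707×10⁻³
  maraging steel: M = 0.707×10⁻³
Highest index: soda-lime glass.

soda-lime glass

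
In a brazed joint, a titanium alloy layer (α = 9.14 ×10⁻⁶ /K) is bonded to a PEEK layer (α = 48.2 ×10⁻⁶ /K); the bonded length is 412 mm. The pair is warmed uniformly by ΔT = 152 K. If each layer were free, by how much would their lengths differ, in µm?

2450 µm

Δα = |9.14 − 48.2|×10⁻⁶/K = 39.1×10⁻⁶/K.
ΔL_mismatch = Δα·L·ΔT = 39.1×10⁻⁶ × 412.0 mm × 152.0 K = 2450 µm.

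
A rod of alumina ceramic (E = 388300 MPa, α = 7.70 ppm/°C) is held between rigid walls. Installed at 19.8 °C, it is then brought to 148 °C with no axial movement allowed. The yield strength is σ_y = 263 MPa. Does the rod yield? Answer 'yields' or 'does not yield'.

yields

E = 388300 MPa = 388.3 GPa.
ΔT = 128.2 K. Constrained thermal stress σ = E·α·ΔT = 388.3×10³ MPa × 7.70×10⁻⁶ × 128.2 = 383 MPa (compressive).
Compare to σ_y = 263 MPa: σ ≥ σ_y, so it yields.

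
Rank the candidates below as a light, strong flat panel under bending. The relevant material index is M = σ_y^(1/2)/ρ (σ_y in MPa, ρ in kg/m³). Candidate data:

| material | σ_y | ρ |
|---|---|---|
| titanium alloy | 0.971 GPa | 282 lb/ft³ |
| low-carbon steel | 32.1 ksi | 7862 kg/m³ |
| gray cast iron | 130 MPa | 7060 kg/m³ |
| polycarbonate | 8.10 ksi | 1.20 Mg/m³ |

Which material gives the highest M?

After converting to SI:
  titanium alloy: σ_y = 971.0 MPa, ρ = 4517 kg/m³
  low-carbon steel: σ_y = 221.3 MPa, ρ = 7862 kg/m³
  gray cast iron: σ_y = 130.0 MPa, ρ = 7060 kg/m³
  polycarbonate: σ_y = 55.85 MPa, ρ = 1200 kg/m³
  titanium alloy: M = 6.90×10⁻³
  polycarbonate: M = 6.23×10⁻³
  low-carbon steel: M = 1.89×10⁻³
  gray cast iron: M = 1.61×10⁻³
Titanium alloy has the largest M.

titanium alloy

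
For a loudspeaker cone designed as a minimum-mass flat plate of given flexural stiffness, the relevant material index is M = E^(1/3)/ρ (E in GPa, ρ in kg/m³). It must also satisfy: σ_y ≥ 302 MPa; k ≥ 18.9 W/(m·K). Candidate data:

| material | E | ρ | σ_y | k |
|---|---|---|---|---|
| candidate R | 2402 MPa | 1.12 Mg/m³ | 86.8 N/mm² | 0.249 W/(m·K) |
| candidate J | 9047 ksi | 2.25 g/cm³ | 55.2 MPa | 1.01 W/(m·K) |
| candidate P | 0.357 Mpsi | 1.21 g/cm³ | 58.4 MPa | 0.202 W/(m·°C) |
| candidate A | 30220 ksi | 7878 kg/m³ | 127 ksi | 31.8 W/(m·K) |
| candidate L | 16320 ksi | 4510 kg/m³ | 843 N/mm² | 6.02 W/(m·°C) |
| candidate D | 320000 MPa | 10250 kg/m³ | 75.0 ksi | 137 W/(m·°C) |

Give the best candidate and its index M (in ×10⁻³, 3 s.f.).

Screen on constraints: σ_y ≥ 302 MPa; k ≥ 18.9 W/(m·K). Survivors: candidate A, candidate D.
Putting every candidate on a common basis:
  candidate A: E = 208.4 GPa, ρ = 7878 kg/m³
  candidate D: E = 320.0 GPa, ρ = 10250 kg/m³
  candidate A: M = 0.753×10⁻³
  candidate D: M = 0.667×10⁻³
Highest index: candidate A.

candidate A, M = 0.753×10⁻³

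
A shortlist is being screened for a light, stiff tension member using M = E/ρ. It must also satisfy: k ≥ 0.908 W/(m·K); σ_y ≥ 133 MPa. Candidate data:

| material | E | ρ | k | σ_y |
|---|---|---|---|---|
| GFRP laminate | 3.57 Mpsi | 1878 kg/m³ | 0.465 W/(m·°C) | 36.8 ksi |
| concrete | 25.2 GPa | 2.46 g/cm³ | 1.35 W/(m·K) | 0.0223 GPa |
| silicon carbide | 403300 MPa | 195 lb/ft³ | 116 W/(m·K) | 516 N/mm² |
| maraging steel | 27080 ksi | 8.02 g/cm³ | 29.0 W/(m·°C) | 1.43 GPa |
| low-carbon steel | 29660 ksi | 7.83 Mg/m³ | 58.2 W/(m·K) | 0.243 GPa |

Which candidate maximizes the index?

silicon carbide

Screen on constraints: k ≥ 0.908 W/(m·K); σ_y ≥ 133 MPa. Survivors: silicon carbide, maraging steel, low-carbon steel.
Normalizing units and computing the index:
  silicon carbide: E = 403.3 GPa, ρ = 3124 kg/m³
  maraging steel: E = 186.7 GPa, ρ = 8020 kg/m³
  low-carbon steel: E = 204.5 GPa, ρ = 7830 kg/m³
  silicon carbide: M = 129 MN·m/kg
  low-carbon steel: M = 26.1 MN·m/kg
  maraging steel: M = 23.3 MN·m/kg
Silicon carbide ranks first.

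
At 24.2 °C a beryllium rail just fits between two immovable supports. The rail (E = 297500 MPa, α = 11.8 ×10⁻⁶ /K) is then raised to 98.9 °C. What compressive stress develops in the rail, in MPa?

E = 297500 MPa = 297.5 GPa.
ΔT = 74.70 K. Constrained thermal stress σ = E·α·ΔT = 297.5×10³ MPa × 11.8×10⁻⁶ × 74.70 = 262 MPa (compressive).

262 MPa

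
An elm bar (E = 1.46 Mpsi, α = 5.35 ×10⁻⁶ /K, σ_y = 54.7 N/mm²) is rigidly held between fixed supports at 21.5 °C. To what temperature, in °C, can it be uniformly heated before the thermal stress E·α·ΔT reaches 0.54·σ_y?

570 °C

E = 1.46 Mpsi = 10.07 GPa.
σ_y = 54.7 N/mm² = 54.70 MPa.
E·α·ΔT = 29.54 MPa ⇒ ΔT = 29.54 / (10.07×10³ × 5.35×10⁻⁶) = 548.5 K.
T = 21.5 + 548.5 = 570.0 °C.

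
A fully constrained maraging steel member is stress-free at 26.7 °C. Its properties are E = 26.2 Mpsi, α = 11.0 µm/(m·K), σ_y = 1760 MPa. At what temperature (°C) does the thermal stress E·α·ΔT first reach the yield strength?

912 °C

E = 26.2 Mpsi = 180.6 GPa.
E·α·ΔT = 1760 MPa ⇒ ΔT = 1760 / (180.6×10³ × 11.0×10⁻⁶) = 885.7 K.
T = 26.7 + 885.7 = 912.4 °C.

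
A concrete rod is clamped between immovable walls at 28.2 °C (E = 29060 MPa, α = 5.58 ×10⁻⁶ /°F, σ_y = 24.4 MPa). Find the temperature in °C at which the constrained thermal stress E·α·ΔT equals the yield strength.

112 °C

E = 29060 MPa = 29.06 GPa.
α = 5.58×10⁻⁶/°F × 9/5 = 10.0×10⁻⁶/K.
E·α·ΔT = 24.40 MPa ⇒ ΔT = 24.40 / (29.06×10³ × 10.0×10⁻⁶) = 83.60 K.
T = 28.2 + 83.60 = 111.8 °C.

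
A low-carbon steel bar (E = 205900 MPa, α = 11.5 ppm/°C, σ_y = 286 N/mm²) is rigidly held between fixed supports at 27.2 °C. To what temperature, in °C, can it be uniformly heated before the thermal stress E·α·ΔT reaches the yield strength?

E = 205900 MPa = 205.9 GPa.
σ_y = 286 N/mm² = 286.0 MPa.
E·α·ΔT = 286.0 MPa ⇒ ΔT = 286.0 / (205.9×10³ × 11.5×10⁻⁶) = 120.8 K.
T = 27.2 + 120.8 = 148.0 °C.

148 °C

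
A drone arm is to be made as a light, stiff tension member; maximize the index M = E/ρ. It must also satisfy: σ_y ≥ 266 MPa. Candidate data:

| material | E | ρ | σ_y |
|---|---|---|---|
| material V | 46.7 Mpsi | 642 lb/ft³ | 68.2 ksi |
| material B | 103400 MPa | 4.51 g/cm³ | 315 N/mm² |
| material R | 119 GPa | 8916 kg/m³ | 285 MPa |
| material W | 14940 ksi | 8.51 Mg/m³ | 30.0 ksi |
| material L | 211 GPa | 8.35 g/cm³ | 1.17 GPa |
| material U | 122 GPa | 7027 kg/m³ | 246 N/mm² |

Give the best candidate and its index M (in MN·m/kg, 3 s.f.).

material V, M = 31.3 MN·m/kg

Screen on constraints: σ_y ≥ 266 MPa. Survivors: material V, material B, material R, material L.
After converting to SI:
  material V: E = 322.0 GPa, ρ = 10280 kg/m³
  material B: E = 103.4 GPa, ρ = 4510 kg/m³
  material R: E = 119.0 GPa, ρ = 8916 kg/m³
  material L: E = 211.0 GPa, ρ = 8350 kg/m³
  material V: M = 31.3 MN·m/kg
  material L: M = 25.3 MN·m/kg
  material B: M = 22.9 MN·m/kg
  material R: M = 13.3 MN·m/kg
Highest index: material V.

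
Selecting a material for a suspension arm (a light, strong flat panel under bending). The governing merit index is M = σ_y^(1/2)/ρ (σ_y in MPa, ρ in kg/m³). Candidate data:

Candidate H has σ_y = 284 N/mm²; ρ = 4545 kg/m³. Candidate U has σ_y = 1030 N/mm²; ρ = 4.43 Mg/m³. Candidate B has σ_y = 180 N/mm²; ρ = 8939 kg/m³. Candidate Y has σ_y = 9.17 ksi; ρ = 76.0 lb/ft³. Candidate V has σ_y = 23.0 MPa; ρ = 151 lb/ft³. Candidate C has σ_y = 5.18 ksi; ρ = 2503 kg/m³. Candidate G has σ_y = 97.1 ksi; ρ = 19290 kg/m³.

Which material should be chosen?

Normalizing units and computing the index:
  candidate H: σ_y = 284.0 MPa, ρ = 4545 kg/m³
  candidate U: σ_y = 1030 MPa, ρ = 4430 kg/m³
  candidate B: σ_y = 180.0 MPa, ρ = 8939 kg/m³
  candidate Y: σ_y = 63.22 MPa, ρ = 1217 kg/m³
  candidate V: σ_y = 23.00 MPa, ρ = 2419 kg/m³
  candidate C: σ_y = 35.71 MPa, ρ = 2503 kg/m³
  candidate G: σ_y = 669.5 MPa, ρ = 19290 kg/m³
  candidate U: M = 7.24×10⁻³
  candidate Y: M = 6.53×10⁻³
  candidate H: M = 3.71×10⁻³
  candidate C: M = 2.39×10⁻³
  candidate V: M = 1.98×10⁻³
  candidate B: M = 1.50×10⁻³
  candidate G: M = 1.34×10⁻³
The maximum is for candidate U.

candidate U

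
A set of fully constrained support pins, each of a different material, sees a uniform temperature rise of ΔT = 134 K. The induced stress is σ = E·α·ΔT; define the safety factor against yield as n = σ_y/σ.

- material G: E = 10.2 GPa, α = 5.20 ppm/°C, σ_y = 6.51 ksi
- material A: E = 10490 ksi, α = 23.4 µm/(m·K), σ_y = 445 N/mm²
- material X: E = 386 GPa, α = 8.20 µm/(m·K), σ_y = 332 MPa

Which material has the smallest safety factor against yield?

With everything in SI (GPa, ×10⁻⁶/K, MPa):
  material G: E = 10.20, α = 5.20, σ_y = 44.88 → σ = 7.11 MPa, n = 6.32
  material A: E = 72.33, α = 23.4, σ_y = 445.0 → σ = 227 MPa, n = 1.96
  material X: E = 386.0, α = 8.20, σ_y = 332.0 → σ = 424 MPa, n = 0.783
The minimum is material X at n = 0.783.

material X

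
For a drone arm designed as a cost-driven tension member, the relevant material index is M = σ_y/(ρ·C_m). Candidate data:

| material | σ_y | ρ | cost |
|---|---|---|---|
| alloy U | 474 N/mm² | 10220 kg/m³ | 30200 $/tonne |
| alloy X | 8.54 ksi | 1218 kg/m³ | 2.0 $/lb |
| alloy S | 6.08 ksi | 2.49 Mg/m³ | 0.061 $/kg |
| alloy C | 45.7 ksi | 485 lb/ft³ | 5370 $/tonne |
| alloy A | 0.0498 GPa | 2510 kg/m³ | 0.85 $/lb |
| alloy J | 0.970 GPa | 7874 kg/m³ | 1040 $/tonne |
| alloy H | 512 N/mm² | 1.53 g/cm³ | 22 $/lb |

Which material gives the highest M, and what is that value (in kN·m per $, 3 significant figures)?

Normalizing units and computing the index:
  alloy U: σ_y = 474.0 MPa, ρ = 10220 kg/m³, cost = 30.20 $/kg
  alloy X: σ_y = 58.88 MPa, ρ = 1218 kg/m³, cost = 4.409 $/kg
  alloy S: σ_y = 41.92 MPa, ρ = 2490 kg/m³, cost = 0.06100 $/kg
  alloy C: σ_y = 315.1 MPa, ρ = 7769 kg/m³, cost = 5.370 $/kg
  alloy A: σ_y = 49.80 MPa, ρ = 2510 kg/m³, cost = 1.874 $/kg
  alloy J: σ_y = 970.0 MPa, ρ = 7874 kg/m³, cost = 1.040 $/kg
  alloy H: σ_y = 512.0 MPa, ρ = 1530 kg/m³, cost = 48.50 $/kg
  alloy S: M = 276 kN·m per $
  alloy J: M = 118 kN·m per $
  alloy X: M = 11.0 kN·m per $
  alloy A: M = 10.6 kN·m per $
  alloy C: M = 7.55 kN·m per $
  alloy H: M = 6.90 kN·m per $
  alloy U: M = 1.54 kN·m per $
Alloy S ranks first.

alloy S, M = 276 kN·m per $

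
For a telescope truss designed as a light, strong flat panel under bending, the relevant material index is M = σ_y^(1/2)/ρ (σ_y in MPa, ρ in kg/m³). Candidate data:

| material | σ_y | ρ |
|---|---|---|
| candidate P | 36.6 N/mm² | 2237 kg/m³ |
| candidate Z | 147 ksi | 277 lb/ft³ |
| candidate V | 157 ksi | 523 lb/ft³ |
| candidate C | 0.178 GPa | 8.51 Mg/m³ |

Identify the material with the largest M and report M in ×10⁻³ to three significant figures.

candidate Z, M = 7.17×10⁻³

Normalizing units and computing the index:
  candidate P: σ_y = 36.60 MPa, ρ = 2237 kg/m³
  candidate Z: σ_y = 1014 MPa, ρ = 4437 kg/m³
  candidate V: σ_y = 1082 MPa, ρ = 8378 kg/m³
  candidate C: σ_y = 178.0 MPa, ρ = 8510 kg/m³
  candidate Z: M = 7.17×10⁻³
  candidate V: M = 3.93×10⁻³
  candidate P: M = 2.70×10⁻³
  candidate C: M = 1.57×10⁻³
Candidate Z ranks first.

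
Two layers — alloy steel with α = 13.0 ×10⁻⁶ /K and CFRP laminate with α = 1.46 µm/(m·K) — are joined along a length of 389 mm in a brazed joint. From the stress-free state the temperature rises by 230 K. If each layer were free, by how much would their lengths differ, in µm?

Δα = |13.0 − 1.46|×10⁻⁶/K = 11.5×10⁻⁶/K.
ΔL_mismatch = Δα·L·ΔT = 11.5×10⁻⁶ × 389.0 mm × 230.0 K = 1030 µm.

1030 µm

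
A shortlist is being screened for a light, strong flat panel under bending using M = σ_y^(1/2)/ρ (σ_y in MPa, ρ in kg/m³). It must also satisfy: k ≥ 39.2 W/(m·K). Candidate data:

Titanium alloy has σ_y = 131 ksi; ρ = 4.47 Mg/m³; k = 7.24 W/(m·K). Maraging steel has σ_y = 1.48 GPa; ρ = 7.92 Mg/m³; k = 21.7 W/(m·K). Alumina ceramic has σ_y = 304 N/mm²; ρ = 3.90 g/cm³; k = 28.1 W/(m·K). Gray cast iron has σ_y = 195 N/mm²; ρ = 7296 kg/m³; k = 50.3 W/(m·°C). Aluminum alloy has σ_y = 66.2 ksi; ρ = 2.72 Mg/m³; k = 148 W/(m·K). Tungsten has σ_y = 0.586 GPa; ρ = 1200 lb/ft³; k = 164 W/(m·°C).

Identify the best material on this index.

Screen on constraints: k ≥ 39.2 W/(m·K). Survivors: gray cast iron, aluminum alloy, tungsten.
In SI units:
  gray cast iron: σ_y = 195.0 MPa, ρ = 7296 kg/m³
  aluminum alloy: σ_y = 456.4 MPa, ρ = 2720 kg/m³
  tungsten: σ_y = 586.0 MPa, ρ = 19220 kg/m³
  aluminum alloy: M = 7.85×10⁻³
  gray cast iron: M = 1.91×10⁻³
  tungsten: M = 1.26×10⁻³
Aluminum alloy has the largest M.

aluminum alloy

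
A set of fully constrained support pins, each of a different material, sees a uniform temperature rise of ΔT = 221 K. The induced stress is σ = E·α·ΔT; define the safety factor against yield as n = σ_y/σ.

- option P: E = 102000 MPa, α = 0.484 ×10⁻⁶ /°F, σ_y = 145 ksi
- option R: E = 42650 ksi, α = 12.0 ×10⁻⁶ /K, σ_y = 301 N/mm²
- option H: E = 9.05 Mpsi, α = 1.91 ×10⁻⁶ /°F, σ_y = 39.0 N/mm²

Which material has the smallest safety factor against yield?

option R

With everything in SI (GPa, ×10⁻⁶/K, MPa):
  option P: E = 102.0, α = 0.871, σ_y = 999.7 → σ = 19.6 MPa, n = 50.9
  option R: E = 294.1, α = 12.0, σ_y = 301.0 → σ = 780 MPa, n = 0.386
  option H: E = 62.40, α = 3.44, σ_y = 39.00 → σ = 47.4 MPa, n = 0.823
The minimum is option R at n = 0.386.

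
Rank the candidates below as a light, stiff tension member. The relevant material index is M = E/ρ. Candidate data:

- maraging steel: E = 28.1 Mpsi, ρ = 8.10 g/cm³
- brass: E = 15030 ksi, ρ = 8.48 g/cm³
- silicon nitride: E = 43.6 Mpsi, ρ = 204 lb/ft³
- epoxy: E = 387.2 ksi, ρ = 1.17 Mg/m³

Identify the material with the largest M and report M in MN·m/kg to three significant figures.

silicon nitride, M = 92.0 MN·m/kg

Putting every candidate on a common basis:
  maraging steel: E = 193.7 GPa, ρ = 8100 kg/m³
  brass: E = 103.6 GPa, ρ = 8480 kg/m³
  silicon nitride: E = 300.6 GPa, ρ = 3268 kg/m³
  epoxy: E = 2.670 GPa, ρ = 1170 kg/m³
  silicon nitride: M = 92.0 MN·m/kg
  maraging steel: M = 23.9 MN·m/kg
  brass: M = 12.2 MN·m/kg
  epoxy: M = 2.28 MN·m/kg
Silicon nitride has the largest M.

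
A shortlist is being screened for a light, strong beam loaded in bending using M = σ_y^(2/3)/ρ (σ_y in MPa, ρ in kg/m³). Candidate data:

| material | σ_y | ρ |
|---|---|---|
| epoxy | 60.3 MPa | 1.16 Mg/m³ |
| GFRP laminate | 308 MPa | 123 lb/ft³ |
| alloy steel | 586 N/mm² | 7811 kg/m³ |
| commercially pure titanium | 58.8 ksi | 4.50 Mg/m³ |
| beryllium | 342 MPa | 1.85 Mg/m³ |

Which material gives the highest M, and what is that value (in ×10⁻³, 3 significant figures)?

Normalizing units and computing the index:
  epoxy: σ_y = 60.30 MPa, ρ = 1160 kg/m³
  GFRP laminate: σ_y = 308.0 MPa, ρ = 1970 kg/m³
  alloy steel: σ_y = 586.0 MPa, ρ = 7811 kg/m³
  commercially pure titanium: σ_y = 405.4 MPa, ρ = 4500 kg/m³
  beryllium: σ_y = 342.0 MPa, ρ = 1850 kg/m³
  beryllium: M = 26.4×10⁻³
  GFRP laminate: M = 23.1×10⁻³
  epoxy: M = 13.3×10⁻³
  commercially pure titanium: M = 12.2×10⁻³
  alloy steel: M = 8.97×10⁻³
Beryllium has the largest M.

beryllium, M = 26.4×10⁻³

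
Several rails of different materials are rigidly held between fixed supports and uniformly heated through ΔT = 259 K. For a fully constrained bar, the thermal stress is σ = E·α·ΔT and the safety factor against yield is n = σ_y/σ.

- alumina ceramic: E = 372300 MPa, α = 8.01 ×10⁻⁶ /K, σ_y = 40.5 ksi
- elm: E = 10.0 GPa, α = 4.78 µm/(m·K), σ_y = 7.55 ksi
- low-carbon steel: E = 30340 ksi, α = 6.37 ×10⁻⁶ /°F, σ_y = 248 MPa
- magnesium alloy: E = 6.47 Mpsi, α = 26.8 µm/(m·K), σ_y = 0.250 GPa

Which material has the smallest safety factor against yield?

In consistent units (E in GPa, α in ×10⁻⁶/K, σ_y in MPa):
  alumina ceramic: E = 372.3, α = 8.01, σ_y = 279.2 → σ = 772 MPa, n = 0.362
  elm: E = 10.00, α = 4.78, σ_y = 52.06 → σ = 12.4 MPa, n = 4.20
  low-carbon steel: E = 209.2, α = 11.5, σ_y = 248.0 → σ = 621 MPa, n = 0.399
  magnesium alloy: E = 44.61, α = 26.8, σ_y = 250.0 → σ = 310 MPa, n = 0.807
Alumina ceramic has the lowest safety factor, n = 0.362.

alumina ceramic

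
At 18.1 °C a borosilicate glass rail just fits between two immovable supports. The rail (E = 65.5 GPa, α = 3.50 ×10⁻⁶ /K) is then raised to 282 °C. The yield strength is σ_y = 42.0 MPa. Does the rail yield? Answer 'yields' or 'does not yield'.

yields

ΔT = 263.9 K. Constrained thermal stress σ = E·α·ΔT = 65.50×10³ MPa × 3.50×10⁻⁶ × 263.9 = 60.5 MPa (compressive).
Compare to σ_y = 42.0 MPa: σ ≥ σ_y, so it yields.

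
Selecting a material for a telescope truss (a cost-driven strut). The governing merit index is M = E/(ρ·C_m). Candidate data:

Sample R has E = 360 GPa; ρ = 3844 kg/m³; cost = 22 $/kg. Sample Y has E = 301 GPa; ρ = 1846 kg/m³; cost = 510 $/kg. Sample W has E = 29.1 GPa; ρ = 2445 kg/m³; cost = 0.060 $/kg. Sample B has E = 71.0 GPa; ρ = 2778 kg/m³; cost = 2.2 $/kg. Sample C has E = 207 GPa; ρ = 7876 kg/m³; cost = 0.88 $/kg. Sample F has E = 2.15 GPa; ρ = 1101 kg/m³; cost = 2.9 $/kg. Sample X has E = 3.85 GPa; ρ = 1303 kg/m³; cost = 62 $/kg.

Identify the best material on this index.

Evaluate M for each candidate:
  sample W: M = 198 MN·m per $
  sample C: M = 29.9 MN·m per $
  sample B: M = 11.6 MN·m per $
  sample R: M = 4.26 MN·m per $
  sample F: M = 0.673 MN·m per $
  sample Y: M = 0.320 MN·m per $
  sample X: M = 0.0477 MN·m per $
The maximum is for sample W.

sample W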